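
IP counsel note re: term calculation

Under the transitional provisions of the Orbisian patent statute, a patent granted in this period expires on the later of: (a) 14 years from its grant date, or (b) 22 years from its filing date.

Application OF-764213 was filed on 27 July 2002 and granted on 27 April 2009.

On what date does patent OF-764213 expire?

2024-07-27

(a) grant + 14 years → 27 April 2023.
(b) filing + 22 years → 27 July 2024.
Later of the two: 27 July 2024.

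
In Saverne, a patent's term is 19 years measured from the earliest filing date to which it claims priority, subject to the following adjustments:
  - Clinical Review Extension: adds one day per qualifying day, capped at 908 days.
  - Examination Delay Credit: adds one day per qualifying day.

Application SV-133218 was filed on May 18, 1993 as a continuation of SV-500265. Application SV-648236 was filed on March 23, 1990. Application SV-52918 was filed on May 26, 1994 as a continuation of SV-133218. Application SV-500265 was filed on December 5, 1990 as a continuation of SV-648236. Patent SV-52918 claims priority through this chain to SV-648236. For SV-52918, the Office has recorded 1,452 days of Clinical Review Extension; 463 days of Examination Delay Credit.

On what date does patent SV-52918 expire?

Earliest priority filing: 23 March 1990.
Base term: 23 March 1990 + 19 years → 23 March 2009.
Clinical Review Extension: 1452 days claimed exceeds the 908-day cap, so +908 days → 17 September 2011.
Examination Delay Credit: +463 days → 23 December 2012.

December 23, 2012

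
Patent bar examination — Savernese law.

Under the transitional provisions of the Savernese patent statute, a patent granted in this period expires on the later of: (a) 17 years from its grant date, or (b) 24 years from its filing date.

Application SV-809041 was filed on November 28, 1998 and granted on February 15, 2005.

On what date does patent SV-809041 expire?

2022-11-28

(a) grant + 17 years → 15 February 2022.
(b) filing + 24 years → 28 November 2022.
Later of the two: 28 November 2022.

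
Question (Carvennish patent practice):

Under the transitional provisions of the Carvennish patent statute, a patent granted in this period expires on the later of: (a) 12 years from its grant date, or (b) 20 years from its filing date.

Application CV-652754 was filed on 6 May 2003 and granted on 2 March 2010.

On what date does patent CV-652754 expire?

(a) grant + 12 years → 2 March 2022.
(b) filing + 20 years → 6 May 2023.
Later of the two: 6 May 2023.

2023-05-06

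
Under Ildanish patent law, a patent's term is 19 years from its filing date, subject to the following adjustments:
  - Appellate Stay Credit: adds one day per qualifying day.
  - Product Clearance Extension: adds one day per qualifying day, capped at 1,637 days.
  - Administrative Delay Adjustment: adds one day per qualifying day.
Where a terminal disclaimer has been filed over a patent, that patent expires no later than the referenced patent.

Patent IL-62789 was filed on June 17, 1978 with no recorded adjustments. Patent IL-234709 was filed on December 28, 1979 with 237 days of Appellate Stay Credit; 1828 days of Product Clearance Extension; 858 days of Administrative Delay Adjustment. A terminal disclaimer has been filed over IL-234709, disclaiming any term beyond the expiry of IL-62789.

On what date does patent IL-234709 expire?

June 17, 1997

Natural term of IL-234709:
  Base: filing + 19 years → 28 December 1998.
  Appellate Stay Credit: +237 days → 22 August 1999.
  Product Clearance Extension: 1828 days claimed exceeds the 1637-day cap, so +1637 days → 14 February 2004.
  Administrative Delay Adjustment: +858 days → 21 June 2006.
Expiry of referenced patent IL-62789:
  Base: filing + 19 years → 17 June 1997.
Terminal disclaimer: IL-234709 expires on the earlier of 21 June 2006 and 17 June 1997.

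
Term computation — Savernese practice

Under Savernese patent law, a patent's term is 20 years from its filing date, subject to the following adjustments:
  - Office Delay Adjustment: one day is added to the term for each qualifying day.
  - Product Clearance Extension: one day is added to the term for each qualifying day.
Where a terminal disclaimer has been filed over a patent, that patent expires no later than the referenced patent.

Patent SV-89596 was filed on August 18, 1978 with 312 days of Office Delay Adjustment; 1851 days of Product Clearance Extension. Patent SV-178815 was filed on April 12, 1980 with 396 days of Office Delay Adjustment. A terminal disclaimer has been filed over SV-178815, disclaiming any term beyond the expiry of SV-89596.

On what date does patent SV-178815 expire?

May 13, 2001

Natural term of SV-178815:
  Base: filing + 20 years → 12 April 2000.
  Office Delay Adjustment: +396 days → 13 May 2001.
Expiry of referenced patent SV-89596:
  Base: filing + 20 years → 18 August 1998.
  Office Delay Adjustment: +312 days → 26 June 1999.
  Product Clearance Extension: +1851 days → 20 July 2004.
Terminal disclaimer: SV-178815 expires on the earlier of 13 May 2001 and 20 July 2004.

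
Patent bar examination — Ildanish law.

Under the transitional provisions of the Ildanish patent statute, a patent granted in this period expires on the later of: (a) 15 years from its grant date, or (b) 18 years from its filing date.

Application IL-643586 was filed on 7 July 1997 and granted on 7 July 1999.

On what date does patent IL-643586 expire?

July 7, 2015

(a) grant + 15 years → 7 July 2014.
(b) filing + 18 years → 7 July 2015.
Later of the two: 7 July 2015.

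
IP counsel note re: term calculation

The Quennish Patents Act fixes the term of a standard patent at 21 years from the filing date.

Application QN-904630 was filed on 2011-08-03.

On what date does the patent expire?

2032-08-03

Filing date + 21 years → 3 August 2032.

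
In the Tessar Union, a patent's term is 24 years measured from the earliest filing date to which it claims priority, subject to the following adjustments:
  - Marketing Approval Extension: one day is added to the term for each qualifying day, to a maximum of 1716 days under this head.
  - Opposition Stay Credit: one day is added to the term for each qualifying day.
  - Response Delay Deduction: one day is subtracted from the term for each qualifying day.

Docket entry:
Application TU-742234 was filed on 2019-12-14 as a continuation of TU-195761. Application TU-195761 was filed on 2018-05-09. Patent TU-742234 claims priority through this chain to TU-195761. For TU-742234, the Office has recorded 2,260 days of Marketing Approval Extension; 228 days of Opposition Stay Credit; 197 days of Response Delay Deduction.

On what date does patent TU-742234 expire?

Earliest priority filing: 9 May 2018.
Base term: 9 May 2018 + 24 years → 9 May 2042.
Marketing Approval Extension: 2260 days claimed exceeds the 1716-day cap, so +1716 days → 19 January 2047.
Opposition Stay Credit: +228 days → 4 September 2047.
Response Delay Deduction: −197 days → 19 February 2047.

2047-02-19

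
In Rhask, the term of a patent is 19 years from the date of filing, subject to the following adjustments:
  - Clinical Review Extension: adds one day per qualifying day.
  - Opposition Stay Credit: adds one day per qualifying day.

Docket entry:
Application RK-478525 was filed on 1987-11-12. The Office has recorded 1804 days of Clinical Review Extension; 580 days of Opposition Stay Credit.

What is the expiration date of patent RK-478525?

May 23, 2013

Base term: filing date + 19 years → 12 November 2006.
Clinical Review Extension: +1804 days → 21 October 2011.
Opposition Stay Credit: +580 days → 23 May 2013.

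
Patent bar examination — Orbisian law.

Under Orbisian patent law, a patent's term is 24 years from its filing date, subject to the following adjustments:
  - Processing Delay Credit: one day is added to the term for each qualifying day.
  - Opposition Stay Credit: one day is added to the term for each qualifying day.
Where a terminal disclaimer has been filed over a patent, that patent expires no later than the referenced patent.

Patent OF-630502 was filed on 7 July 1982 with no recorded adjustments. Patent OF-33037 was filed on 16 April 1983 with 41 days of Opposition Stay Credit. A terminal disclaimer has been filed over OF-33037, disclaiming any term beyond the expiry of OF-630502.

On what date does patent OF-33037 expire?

Natural term of OF-33037:
  Base: filing + 24 years → 16 April 2007.
  Opposition Stay Credit: +41 days → 27 May 2007.
Expiry of referenced patent OF-630502:
  Base: filing + 24 years → 7 July 2006.
Terminal disclaimer: OF-33037 expires on the earlier of 27 May 2007 and 7 July 2006.

2006-07-07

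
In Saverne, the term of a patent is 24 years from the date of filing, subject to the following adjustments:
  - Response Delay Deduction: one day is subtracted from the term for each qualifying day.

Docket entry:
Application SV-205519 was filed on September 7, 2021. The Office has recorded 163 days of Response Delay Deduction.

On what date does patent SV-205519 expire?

Base term: filing date + 24 years → 7 September 2045.
Response Delay Deduction: −163 days → 28 March 2045.

March 28, 2045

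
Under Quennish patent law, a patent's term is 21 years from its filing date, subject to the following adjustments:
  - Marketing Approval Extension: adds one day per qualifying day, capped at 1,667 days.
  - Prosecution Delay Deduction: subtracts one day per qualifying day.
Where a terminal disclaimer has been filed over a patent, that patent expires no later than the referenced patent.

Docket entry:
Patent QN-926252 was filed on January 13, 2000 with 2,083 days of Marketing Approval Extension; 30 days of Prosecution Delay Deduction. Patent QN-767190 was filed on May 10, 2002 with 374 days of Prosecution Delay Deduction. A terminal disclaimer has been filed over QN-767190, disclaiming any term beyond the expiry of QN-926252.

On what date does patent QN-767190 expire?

2022-05-01

Natural term of QN-767190:
  Base: filing + 21 years → 10 May 2023.
  Prosecution Delay Deduction: −374 days → 1 May 2022.
Expiry of referenced patent QN-926252:
  Base: filing + 21 years → 13 January 2021.
  Marketing Approval Extension: 2083 days claimed exceeds the 1667-day cap, so +1667 days → 7 August 2025.
  Prosecution Delay Deduction: −30 days → 8 July 2025.
Terminal disclaimer: QN-767190 expires on the earlier of 1 May 2022 and 8 July 2025.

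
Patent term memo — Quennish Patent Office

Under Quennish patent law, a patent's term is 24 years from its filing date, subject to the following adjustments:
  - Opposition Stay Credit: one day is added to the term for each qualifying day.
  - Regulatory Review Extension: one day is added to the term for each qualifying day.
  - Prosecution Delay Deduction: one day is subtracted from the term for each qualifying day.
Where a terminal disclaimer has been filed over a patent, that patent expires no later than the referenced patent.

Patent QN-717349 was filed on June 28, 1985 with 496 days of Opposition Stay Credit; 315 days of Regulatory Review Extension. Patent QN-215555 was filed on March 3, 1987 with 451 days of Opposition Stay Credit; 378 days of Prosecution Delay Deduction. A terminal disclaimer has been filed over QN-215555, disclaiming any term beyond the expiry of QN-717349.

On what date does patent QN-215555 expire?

Natural term of QN-215555:
  Base: filing + 24 years → 3 March 2011.
  Opposition Stay Credit: +451 days → 27 May 2012.
  Prosecution Delay Deduction: −378 days → 15 May 2011.
Expiry of referenced patent QN-717349:
  Base: filing + 24 years → 28 June 2009.
  Opposition Stay Credit: +496 days → 6 November 2010.
  Regulatory Review Extension: +315 days → 17 September 2011.
Terminal disclaimer: QN-215555 expires on the earlier of 15 May 2011 and 17 September 2011.

2011-05-15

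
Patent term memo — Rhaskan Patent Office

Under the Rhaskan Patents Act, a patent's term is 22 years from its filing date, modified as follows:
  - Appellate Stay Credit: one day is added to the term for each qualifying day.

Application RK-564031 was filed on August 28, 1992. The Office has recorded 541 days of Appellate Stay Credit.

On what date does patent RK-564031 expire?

2016-02-20

Base term: filing date + 22 years → 28 August 2014.
Appellate Stay Credit: +541 days → 20 February 2016.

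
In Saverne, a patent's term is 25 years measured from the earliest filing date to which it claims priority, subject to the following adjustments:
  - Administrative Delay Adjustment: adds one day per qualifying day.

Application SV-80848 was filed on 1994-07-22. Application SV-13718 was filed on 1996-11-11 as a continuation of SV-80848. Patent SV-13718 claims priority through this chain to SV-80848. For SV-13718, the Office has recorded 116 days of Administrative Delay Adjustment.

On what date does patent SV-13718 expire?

November 15, 2019

Earliest priority filing: 22 July 1994.
Base term: 22 July 1994 + 25 years → 22 July 2019.
Administrative Delay Adjustment: +116 days → 15 November 2019.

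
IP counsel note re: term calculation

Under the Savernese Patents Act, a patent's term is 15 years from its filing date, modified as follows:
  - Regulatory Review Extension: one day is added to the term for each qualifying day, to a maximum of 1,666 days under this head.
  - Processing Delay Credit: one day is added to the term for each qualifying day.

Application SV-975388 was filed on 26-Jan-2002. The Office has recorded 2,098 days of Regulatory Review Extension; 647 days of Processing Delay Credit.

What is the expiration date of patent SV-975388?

Base term: filing date + 15 years → 26 January 2017.
Regulatory Review Extension: 2098 days claimed exceeds the 1666-day cap, so +1666 days → 19 August 2021.
Processing Delay Credit: +647 days → 28 May 2023.

May 28, 2023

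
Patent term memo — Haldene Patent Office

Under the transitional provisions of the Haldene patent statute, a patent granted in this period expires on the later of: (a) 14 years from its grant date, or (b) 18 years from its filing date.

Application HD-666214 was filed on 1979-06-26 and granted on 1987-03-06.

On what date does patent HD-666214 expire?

2001-03-06

(a) grant + 14 years → 6 March 2001.
(b) filing + 18 years → 26 June 1997.
Later of the two: 6 March 2001.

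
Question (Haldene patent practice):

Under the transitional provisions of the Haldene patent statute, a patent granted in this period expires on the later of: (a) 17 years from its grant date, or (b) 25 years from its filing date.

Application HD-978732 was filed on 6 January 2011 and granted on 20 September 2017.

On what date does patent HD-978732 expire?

(a) grant + 17 years → 20 September 2034.
(b) filing + 25 years → 6 January 2036.
Later of the two: 6 January 2036.

January 6, 2036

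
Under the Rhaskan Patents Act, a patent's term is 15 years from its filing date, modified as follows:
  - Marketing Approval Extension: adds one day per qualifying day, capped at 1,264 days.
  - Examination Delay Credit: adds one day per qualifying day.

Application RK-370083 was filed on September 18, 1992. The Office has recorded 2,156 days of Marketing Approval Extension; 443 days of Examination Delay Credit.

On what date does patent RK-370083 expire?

May 21, 2012

Base term: filing date + 15 years → 18 September 2007.
Marketing Approval Extension: 2156 days claimed exceeds the 1264-day cap, so +1264 days → 5 March 2011.
Examination Delay Credit: +443 days → 21 May 2012.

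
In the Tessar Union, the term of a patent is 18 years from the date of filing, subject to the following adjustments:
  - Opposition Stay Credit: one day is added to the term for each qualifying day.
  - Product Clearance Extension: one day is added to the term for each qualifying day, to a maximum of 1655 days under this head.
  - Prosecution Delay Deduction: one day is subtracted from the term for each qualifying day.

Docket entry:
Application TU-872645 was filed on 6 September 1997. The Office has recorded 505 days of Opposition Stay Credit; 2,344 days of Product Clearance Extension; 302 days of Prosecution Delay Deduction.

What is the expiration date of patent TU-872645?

October 7, 2020

Base term: filing date + 18 years → 6 September 2015.
Opposition Stay Credit: +505 days → 23 January 2017.
Product Clearance Extension: 2344 days claimed exceeds the 1655-day cap, so +1655 days → 5 August 2021.
Prosecution Delay Deduction: −302 days → 7 October 2020.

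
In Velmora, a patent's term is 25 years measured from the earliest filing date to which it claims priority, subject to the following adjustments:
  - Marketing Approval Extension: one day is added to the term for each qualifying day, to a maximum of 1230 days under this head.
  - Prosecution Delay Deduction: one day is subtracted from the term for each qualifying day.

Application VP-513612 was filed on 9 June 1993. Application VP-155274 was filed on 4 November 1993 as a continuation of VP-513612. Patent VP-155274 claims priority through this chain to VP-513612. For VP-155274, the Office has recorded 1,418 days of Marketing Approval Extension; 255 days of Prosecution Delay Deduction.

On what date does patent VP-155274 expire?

Earliest priority filing: 9 June 1993.
Base term: 9 June 1993 + 25 years → 9 June 2018.
Marketing Approval Extension: 1418 days claimed exceeds the 1230-day cap, so +1230 days → 21 October 2021.
Prosecution Delay Deduction: −255 days → 8 February 2021.

2021-02-08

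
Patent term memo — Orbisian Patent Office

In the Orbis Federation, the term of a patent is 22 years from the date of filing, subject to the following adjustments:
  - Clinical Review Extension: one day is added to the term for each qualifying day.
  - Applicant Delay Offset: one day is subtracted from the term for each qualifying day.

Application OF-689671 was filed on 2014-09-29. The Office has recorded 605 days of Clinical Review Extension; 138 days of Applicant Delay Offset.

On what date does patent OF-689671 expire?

Base term: filing date + 22 years → 29 September 2036.
Clinical Review Extension: +605 days → 27 May 2038.
Applicant Delay Offset: −138 days → 9 January 2038.

January 9, 2038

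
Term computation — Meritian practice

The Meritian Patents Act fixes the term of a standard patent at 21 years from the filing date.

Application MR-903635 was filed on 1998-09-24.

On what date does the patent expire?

2019-09-24

Filing date + 21 years → 24 September 2019.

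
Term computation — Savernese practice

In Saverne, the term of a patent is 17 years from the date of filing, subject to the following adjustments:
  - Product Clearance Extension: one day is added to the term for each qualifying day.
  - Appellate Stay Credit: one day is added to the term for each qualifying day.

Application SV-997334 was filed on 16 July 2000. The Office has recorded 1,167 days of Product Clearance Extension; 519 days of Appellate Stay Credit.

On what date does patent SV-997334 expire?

2022-02-26

Base term: filing date + 17 years → 16 July 2017.
Product Clearance Extension: +1167 days → 25 September 2020.
Appellate Stay Credit: +519 days → 26 February 2022.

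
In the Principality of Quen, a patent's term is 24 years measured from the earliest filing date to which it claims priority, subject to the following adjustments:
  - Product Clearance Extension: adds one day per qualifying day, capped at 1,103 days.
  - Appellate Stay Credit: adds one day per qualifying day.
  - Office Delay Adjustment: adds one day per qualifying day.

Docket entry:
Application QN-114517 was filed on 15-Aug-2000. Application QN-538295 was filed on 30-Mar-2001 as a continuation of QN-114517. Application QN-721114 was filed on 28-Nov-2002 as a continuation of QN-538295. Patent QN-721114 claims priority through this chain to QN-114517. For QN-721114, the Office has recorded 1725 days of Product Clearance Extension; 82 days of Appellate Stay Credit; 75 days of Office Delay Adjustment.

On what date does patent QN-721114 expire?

2028-01-27

Earliest priority filing: 15 August 2000.
Base term: 15 August 2000 + 24 years → 15 August 2024.
Product Clearance Extension: 1725 days claimed exceeds the 1103-day cap, so +1103 days → 23 August 2027.
Appellate Stay Credit: +82 days → 13 November 2027.
Office Delay Adjustment: +75 days → 27 January 2028.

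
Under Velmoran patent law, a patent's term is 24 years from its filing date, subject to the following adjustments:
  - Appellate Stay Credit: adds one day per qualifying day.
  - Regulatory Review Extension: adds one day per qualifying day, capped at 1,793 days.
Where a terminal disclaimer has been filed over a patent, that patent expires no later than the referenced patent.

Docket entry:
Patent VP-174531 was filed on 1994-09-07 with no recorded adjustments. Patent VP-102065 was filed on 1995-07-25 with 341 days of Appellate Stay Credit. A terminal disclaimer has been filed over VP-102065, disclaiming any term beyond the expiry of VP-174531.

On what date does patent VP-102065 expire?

Natural term of VP-102065:
  Base: filing + 24 years → 25 July 2019.
  Appellate Stay Credit: +341 days → 30 June 2020.
Expiry of referenced patent VP-174531:
  Base: filing + 24 years → 7 September 2018.
Terminal disclaimer: VP-102065 expires on the earlier of 30 June 2020 and 7 September 2018.

2018-09-07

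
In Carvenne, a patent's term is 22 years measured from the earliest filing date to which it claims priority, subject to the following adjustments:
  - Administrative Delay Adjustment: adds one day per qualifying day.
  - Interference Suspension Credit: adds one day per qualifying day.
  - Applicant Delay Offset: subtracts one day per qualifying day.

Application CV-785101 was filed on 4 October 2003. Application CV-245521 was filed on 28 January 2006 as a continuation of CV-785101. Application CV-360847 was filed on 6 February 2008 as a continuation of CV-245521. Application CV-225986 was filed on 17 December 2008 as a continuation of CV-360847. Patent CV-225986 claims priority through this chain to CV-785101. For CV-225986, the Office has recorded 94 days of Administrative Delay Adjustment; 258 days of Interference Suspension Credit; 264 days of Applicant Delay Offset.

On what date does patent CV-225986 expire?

Earliest priority filing: 4 October 2003.
Base term: 4 October 2003 + 22 years → 4 October 2025.
Administrative Delay Adjustment: +94 days → 6 January 2026.
Interference Suspension Credit: +258 days → 21 September 2026.
Applicant Delay Offset: −264 days → 31 December 2025.

December 31, 2025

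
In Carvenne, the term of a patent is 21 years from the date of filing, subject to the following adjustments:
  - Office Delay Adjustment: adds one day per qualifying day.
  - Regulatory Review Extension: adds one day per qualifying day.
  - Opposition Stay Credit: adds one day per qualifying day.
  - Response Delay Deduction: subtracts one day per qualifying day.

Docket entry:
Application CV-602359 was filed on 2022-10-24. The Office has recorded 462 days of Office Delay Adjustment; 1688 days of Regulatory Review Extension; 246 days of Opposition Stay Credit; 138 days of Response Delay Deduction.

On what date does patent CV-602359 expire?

December 29, 2049

Base term: filing date + 21 years → 24 October 2043.
Office Delay Adjustment: +462 days → 28 January 2045.
Regulatory Review Extension: +1688 days → 12 September 2049.
Opposition Stay Credit: +246 days → 16 May 2050.
Response Delay Deduction: −138 days → 29 December 2049.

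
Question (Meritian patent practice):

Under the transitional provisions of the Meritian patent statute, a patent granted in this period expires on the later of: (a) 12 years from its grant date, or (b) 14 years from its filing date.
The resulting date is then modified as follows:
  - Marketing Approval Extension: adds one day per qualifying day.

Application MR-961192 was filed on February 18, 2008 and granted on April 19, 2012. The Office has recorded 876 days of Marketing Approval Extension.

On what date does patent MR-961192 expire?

(a) grant + 12 years → 19 April 2024.
(b) filing + 14 years → 18 February 2022.
Later of the two: 19 April 2024.
Marketing Approval Extension: +876 days → 12 September 2026.

September 12, 2026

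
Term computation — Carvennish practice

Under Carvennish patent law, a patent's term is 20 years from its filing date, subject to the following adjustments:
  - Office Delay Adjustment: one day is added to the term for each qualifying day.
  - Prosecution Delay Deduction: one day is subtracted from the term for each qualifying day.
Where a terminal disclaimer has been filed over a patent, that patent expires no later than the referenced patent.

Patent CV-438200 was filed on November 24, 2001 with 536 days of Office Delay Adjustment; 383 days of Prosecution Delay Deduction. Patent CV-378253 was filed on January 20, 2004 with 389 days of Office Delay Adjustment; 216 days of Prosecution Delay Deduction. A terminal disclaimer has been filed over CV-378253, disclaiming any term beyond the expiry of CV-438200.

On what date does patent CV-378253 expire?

April 26, 2022

Natural term of CV-378253:
  Base: filing + 20 years → 20 January 2024.
  Office Delay Adjustment: +389 days → 12 February 2025.
  Prosecution Delay Deduction: −216 days → 11 July 2024.
Expiry of referenced patent CV-438200:
  Base: filing + 20 years → 24 November 2021.
  Office Delay Adjustment: +536 days → 14 May 2023.
  Prosecution Delay Deduction: −383 days → 26 April 2022.
Terminal disclaimer: CV-378253 expires on the earlier of 11 July 2024 and 26 April 2022.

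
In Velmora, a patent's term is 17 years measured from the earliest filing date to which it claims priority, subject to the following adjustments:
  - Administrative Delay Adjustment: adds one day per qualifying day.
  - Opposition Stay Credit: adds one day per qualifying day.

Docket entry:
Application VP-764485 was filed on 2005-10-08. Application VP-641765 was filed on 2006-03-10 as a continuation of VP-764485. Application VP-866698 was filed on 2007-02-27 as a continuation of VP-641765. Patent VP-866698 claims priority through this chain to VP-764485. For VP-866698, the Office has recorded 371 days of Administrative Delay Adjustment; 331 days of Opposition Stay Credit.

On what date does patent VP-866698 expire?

Earliest priority filing: 8 October 2005.
Base term: 8 October 2005 + 17 years → 8 October 2022.
Administrative Delay Adjustment: +371 days → 14 October 2023.
Opposition Stay Credit: +331 days → 9 September 2024.

2024-09-09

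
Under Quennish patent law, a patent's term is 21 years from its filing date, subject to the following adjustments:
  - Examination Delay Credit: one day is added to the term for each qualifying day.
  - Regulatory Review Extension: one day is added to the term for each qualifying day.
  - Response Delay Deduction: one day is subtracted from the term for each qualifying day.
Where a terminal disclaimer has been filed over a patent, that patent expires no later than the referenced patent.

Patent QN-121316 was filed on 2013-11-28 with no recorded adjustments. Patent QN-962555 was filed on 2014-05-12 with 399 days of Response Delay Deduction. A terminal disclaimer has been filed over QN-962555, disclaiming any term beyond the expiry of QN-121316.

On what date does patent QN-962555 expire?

April 8, 2034

Natural term of QN-962555:
  Base: filing + 21 years → 12 May 2035.
  Response Delay Deduction: −399 days → 8 April 2034.
Expiry of referenced patent QN-121316:
  Base: filing + 21 years → 28 November 2034.
Terminal disclaimer: QN-962555 expires on the earlier of 8 April 2034 and 28 November 2034.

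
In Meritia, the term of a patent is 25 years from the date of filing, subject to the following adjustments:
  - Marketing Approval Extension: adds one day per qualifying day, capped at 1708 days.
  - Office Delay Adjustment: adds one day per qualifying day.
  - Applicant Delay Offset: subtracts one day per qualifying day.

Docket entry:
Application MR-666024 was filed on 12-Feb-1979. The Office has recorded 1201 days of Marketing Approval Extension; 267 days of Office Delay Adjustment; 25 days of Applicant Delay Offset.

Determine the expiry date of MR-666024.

Base term: filing date + 25 years → 12 February 2004.
Marketing Approval Extension: 1201 days (within the 1708-day cap) → +1201 days → 28 May 2007.
Office Delay Adjustment: +267 days → 19 February 2008.
Applicant Delay Offset: −25 days → 25 January 2008.

2008-01-25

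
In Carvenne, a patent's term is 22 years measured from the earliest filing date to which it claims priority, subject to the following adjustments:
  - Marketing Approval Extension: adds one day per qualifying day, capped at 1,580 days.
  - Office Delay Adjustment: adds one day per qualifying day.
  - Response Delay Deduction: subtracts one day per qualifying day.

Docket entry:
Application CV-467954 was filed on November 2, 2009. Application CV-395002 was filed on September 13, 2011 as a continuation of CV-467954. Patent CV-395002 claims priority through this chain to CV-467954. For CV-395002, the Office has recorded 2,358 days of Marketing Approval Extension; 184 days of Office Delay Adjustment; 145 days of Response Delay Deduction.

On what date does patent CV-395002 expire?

April 8, 2036

Earliest priority filing: 2 November 2009.
Base term: 2 November 2009 + 22 years → 2 November 2031.
Marketing Approval Extension: 2358 days claimed exceeds the 1580-day cap, so +1580 days → 29 February 2036.
Office Delay Adjustment: +184 days → 31 August 2036.
Response Delay Deduction: −145 days → 8 April 2036.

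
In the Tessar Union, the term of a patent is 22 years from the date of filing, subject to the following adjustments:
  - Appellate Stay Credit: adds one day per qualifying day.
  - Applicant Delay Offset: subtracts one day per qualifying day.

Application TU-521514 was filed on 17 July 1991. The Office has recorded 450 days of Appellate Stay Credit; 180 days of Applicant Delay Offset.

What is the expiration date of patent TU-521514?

April 13, 2014

Base term: filing date + 22 years → 17 July 2013.
Appellate Stay Credit: +450 days → 10 October 2014.
Applicant Delay Offset: −180 days → 13 April 2014.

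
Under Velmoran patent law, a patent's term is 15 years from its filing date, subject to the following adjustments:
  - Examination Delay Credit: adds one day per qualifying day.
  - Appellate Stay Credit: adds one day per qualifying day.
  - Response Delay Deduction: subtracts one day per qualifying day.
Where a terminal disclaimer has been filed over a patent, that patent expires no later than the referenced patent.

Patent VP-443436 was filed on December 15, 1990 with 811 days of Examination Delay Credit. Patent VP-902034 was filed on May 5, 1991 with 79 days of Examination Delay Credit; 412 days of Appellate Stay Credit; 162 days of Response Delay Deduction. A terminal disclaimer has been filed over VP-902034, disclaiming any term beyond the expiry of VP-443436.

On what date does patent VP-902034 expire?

March 30, 2007

Natural term of VP-902034:
  Base: filing + 15 years → 5 May 2006.
  Examination Delay Credit: +79 days → 23 July 2006.
  Appellate Stay Credit: +412 days → 8 September 2007.
  Response Delay Deduction: −162 days → 30 March 2007.
Expiry of referenced patent VP-443436:
  Base: filing + 15 years → 15 December 2005.
  Examination Delay Credit: +811 days → 5 March 2008.
Terminal disclaimer: VP-902034 expires on the earlier of 30 March 2007 and 5 March 2008.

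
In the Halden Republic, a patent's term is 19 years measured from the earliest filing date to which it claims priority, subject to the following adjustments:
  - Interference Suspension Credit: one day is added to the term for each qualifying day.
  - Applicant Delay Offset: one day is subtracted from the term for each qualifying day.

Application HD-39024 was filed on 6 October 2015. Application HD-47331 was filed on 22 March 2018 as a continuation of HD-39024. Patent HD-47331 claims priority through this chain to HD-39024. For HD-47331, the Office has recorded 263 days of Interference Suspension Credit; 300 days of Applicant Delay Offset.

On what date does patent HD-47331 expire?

August 30, 2034

Earliest priority filing: 6 October 2015.
Base term: 6 October 2015 + 19 years → 6 October 2034.
Interference Suspension Credit: +263 days → 26 June 2035.
Applicant Delay Offset: −300 days → 30 August 2034.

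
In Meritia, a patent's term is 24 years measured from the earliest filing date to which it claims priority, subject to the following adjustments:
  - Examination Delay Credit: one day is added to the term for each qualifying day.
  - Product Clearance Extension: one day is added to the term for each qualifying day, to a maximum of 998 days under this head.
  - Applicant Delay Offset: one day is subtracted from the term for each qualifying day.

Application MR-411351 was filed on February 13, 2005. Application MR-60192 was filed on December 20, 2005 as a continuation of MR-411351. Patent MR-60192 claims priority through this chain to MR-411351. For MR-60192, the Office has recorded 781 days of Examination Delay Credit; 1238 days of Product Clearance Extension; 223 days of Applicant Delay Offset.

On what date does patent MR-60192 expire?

May 19, 2033

Earliest priority filing: 13 February 2005.
Base term: 13 February 2005 + 24 years → 13 February 2029.
Examination Delay Credit: +781 days → 5 April 2031.
Product Clearance Extension: 1238 days claimed exceeds the 998-day cap, so +998 days → 28 December 2033.
Applicant Delay Offset: −223 days → 19 May 2033.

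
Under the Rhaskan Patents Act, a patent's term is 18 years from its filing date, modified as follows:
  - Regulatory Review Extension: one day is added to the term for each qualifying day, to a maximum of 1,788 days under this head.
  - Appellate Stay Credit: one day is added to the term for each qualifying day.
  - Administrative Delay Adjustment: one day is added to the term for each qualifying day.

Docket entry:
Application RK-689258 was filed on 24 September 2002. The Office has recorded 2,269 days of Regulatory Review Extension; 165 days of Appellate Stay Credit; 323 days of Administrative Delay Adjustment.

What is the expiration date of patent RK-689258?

December 18, 2026

Base term: filing date + 18 years → 24 September 2020.
Regulatory Review Extension: 2269 days claimed exceeds the 1788-day cap, so +1788 days → 17 August 2025.
Appellate Stay Credit: +165 days → 29 January 2026.
Administrative Delay Adjustment: +323 days → 18 December 2026.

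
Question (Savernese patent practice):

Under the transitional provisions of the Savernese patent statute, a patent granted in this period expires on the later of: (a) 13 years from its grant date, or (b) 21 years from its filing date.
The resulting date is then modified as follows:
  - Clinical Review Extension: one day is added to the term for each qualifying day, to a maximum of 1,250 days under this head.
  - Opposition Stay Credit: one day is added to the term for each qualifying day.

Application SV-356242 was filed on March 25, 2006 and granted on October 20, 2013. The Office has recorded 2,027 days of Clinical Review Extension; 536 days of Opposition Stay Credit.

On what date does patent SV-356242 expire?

(a) grant + 13 years → 20 October 2026.
(b) filing + 21 years → 25 March 2027.
Later of the two: 25 March 2027.
Clinical Review Extension: 2027 days claimed exceeds the 1250-day cap, so +1250 days → 26 August 2030.
Opposition Stay Credit: +536 days → 13 February 2032.

2032-02-13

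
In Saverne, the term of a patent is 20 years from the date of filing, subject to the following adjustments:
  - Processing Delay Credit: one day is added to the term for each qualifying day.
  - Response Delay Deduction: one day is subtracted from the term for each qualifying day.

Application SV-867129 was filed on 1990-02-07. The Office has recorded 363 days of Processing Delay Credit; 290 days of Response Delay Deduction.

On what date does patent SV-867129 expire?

Base term: filing date + 20 years → 7 February 2010.
Processing Delay Credit: +363 days → 5 February 2011.
Response Delay Deduction: −290 days → 21 April 2010.

April 21, 2010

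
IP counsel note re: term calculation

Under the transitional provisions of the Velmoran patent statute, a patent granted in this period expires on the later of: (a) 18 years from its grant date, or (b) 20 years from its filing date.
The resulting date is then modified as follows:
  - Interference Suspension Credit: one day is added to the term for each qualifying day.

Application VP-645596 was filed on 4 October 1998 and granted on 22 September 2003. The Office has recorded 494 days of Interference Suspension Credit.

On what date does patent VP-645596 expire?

(a) grant + 18 years → 22 September 2021.
(b) filing + 20 years → 4 October 2018.
Later of the two: 22 September 2021.
Interference Suspension Credit: +494 days → 29 January 2023.

2023-01-29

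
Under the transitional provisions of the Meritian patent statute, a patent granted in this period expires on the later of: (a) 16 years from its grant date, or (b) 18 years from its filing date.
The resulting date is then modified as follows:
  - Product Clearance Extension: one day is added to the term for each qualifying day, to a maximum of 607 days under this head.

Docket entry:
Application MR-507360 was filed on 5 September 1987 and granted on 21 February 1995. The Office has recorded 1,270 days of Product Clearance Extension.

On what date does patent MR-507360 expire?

2012-10-20

(a) grant + 16 years → 21 February 2011.
(b) filing + 18 years → 5 September 2005.
Later of the two: 21 February 2011.
Product Clearance Extension: 1270 days claimed exceeds the 607-day cap, so +607 days → 20 October 2012.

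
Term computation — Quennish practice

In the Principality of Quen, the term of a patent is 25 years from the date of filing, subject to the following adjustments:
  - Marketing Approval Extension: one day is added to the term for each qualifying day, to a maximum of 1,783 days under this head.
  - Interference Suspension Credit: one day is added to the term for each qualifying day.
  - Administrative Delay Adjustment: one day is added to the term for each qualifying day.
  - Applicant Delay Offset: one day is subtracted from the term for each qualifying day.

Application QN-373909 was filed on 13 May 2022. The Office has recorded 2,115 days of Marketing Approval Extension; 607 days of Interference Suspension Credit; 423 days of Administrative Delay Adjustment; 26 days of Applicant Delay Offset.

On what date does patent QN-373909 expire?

Base term: filing date + 25 years → 13 May 2047.
Marketing Approval Extension: 2115 days claimed exceeds the 1783-day cap, so +1783 days → 30 March 2052.
Interference Suspension Credit: +607 days → 27 November 2053.
Administrative Delay Adjustment: +423 days → 24 January 2055.
Applicant Delay Offset: −26 days → 29 December 2054.

December 29, 2054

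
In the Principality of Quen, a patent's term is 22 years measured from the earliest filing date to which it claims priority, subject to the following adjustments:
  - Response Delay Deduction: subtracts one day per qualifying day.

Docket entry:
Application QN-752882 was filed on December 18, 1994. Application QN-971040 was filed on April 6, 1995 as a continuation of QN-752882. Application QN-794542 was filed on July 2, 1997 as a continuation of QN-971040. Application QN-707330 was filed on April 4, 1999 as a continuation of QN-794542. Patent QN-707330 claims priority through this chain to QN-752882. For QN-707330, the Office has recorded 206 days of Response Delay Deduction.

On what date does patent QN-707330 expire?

May 26, 2016

Earliest priority filing: 18 December 1994.
Base term: 18 December 1994 + 22 years → 18 December 2016.
Response Delay Deduction: −206 days → 26 May 2016.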